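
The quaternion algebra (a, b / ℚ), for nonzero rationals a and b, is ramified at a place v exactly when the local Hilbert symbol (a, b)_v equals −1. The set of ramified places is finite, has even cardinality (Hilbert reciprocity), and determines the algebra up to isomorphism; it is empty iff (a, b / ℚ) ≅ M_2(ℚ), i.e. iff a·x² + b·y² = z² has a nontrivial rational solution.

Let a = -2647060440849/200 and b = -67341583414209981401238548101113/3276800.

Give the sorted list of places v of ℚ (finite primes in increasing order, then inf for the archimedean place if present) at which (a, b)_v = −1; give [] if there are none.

[2, 19, 37, inf]

Mod squares: a ≡ -740962, b ≡ -43586. Check v ∈ {∞, 2, 3, 5, 7, 11, 17, 19, 31, 37}.
v=11: a=11^2·(≡5), b=11^4·(≡2) mod 11; (5|11)=+1, (2|11)=-1; (−1)^{2·4·5}·(+1)^4·(-1)^2 = +1.
v=17: a=17^1·(≡13), b=17^2·(≡1) mod 17; (13|17)=+1, (1|17)=+1; (−1)^{1·2·8}·(+1)^2·(+1)^1 = +1.
v=7: a=7^0·(≡2), b=7^2·(≡5) mod 7; (2|7)=+1, (5|7)=-1; (−1)^{0·2·3}·(+1)^2·(-1)^0 = +1.
v=∞: -740962 < 0 and -43586 < 0  ⇒  (a,b)_∞ = -1.
v=2: v_2(a)=-3, v_2(b)=-17; units ≡ 7, 7 (mod 8); ε·ε+αω+βω = 1·1+-3·0+-17·0 ≡ 1  ⇒  (a,b)_2 = -1.
v=3: a=3^10·(≡2), b=3^22·(≡1) mod 3; (2|3)=-1, (1|3)=+1; (−1)^{10·22·1}·(-1)^22·(+1)^10 = +1.
v=5: a=5^-2·(≡2), b=5^-2·(≡1) mod 5; (2|5)=-1, (1|5)=+1; (−1)^{-2·-2·2}·(-1)^-2·(+1)^-2 = +1.
v=37: a=37^1·(≡9), b=37^3·(≡24) mod 37; (9|37)=+1, (24|37)=-1; (−1)^{1·3·18}·(+1)^3·(-1)^1 = -1.
v=19: a=19^1·(≡1), b=19^3·(≡4) mod 19; (1|19)=+1, (4|19)=+1; (−1)^{1·3·9}·(+1)^3·(+1)^1 = -1.
v=31: a=31^1·(≡6), b=31^3·(≡4) mod 31; (6|31)=-1, (4|31)=+1; (−1)^{1·3·15}·(-1)^3·(+1)^1 = +1.
|Ram(-740962, -43586)| = 4, even; anisotropic at {2, 19, 37, ∞}.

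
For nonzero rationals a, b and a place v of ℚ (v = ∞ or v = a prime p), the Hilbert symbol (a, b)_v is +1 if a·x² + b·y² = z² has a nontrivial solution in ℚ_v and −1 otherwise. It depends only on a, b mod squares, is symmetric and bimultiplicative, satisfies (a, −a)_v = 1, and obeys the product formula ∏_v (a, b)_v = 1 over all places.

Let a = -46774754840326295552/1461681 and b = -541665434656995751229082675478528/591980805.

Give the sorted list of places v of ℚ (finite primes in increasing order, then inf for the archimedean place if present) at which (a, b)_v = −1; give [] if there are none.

[5, 11, 41, inf]

Mod squares: a ≡ -10373, b ≡ -1610. Check v ∈ {∞, 2, 3, 5, 7, 11, 13, 19, 23, 31, 41}.
v=41: a=41^1·(≡14), b=41^2·(≡22) mod 41; (14|41)=-1, (22|41)=-1; (−1)^{1·2·20}·(-1)^2·(-1)^1 = -1.
v=∞: -10373 < 0 and -1610 < 0  ⇒  (a,b)_∞ = -1.
v=23: a=23^3·(≡18), b=23^5·(≡22) mod 23; (18|23)=+1, (22|23)=-1; (−1)^{3·5·11}·(+1)^5·(-1)^3 = +1.
v=11: a=11^1·(≡4), b=11^2·(≡8) mod 11; (4|11)=+1, (8|11)=-1; (−1)^{1·2·5}·(+1)^2·(-1)^1 = -1.
v=2: v_2(a)=12, v_2(b)=15; units ≡ 3, 3 (mod 8); ε·ε+αω+βω = 1·1+12·1+15·1 ≡ 0  ⇒  (a,b)_2 = +1.
v=7: a=7^8·(≡4), b=7^13·(≡4) mod 7; (4|7)=+1, (4|7)=+1; (−1)^{8·13·3}·(+1)^13·(+1)^8 = +1.
v=5: a=5^0·(≡3), b=5^-1·(≡2) mod 5; (3|5)=-1, (2|5)=-1; (−1)^{0·-1·2}·(-1)^-1·(-1)^0 = -1.
v=31: a=31^-2·(≡21), b=31^-2·(≡28) mod 31; (21|31)=-1, (28|31)=+1; (−1)^{-2·-2·15}·(-1)^-2·(+1)^-2 = +1.
v=19: a=19^2·(≡5), b=19^4·(≡17) mod 19; (5|19)=+1, (17|19)=+1; (−1)^{2·4·9}·(+1)^4·(+1)^2 = +1.
v=13: a=13^-2·(≡9), b=13^-2·(≡11) mod 13; (9|13)=+1, (11|13)=-1; (−1)^{-2·-2·6}·(+1)^-2·(-1)^-2 = +1.
v=3: a=3^-2·(≡1), b=3^-6·(≡1) mod 3; (1|3)=+1, (1|3)=+1; (−1)^{-2·-6·1}·(+1)^-6·(+1)^-2 = +1.
Ram(-10373, -1610) = {5, 11, 41, ∞}; no ℚ_5-point on the conic.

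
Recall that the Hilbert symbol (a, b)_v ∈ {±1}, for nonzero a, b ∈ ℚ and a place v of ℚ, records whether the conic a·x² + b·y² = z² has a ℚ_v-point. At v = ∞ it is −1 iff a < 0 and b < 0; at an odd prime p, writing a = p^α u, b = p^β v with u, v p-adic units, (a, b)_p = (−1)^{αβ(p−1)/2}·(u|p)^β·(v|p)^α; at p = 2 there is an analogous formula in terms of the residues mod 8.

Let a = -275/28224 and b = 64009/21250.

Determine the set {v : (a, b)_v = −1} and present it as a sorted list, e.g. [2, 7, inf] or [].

[2, 17]

(a, b) ≡ (-11, 34) mod (ℚ^×)²; places V = {2, 3, 5, 7, 11, 17, 23, ∞}.
(a,b)_2: α=-6, β=-1; u≡5, v≡1 (mod 8); ε(u)ε(v)=0·0, αω(v)=-6·0, βω(u)=-1·1; sum ≡ 1  ⇒  -1.
(a,b)_∞: sgn(-11)=−, sgn(34)=+, so +1.
(a,b)_5: α=2, u≡1; β=-4, v≡1 (mod 5); (1|5)=+1, (1|5)=+1; sign (−1)^0·+1^-4·+1^2 = +1.
(a,b)_11: α=1, u≡7; β=2, v≡5 (mod 11); (7|11)=-1, (5|11)=+1; sign (−1)^0·-1^2·+1^1 = +1.
(a,b)_7: α=-2, u≡6; β=0, v≡3 (mod 7); (6|7)=-1, (3|7)=-1; sign (−1)^0·-1^0·-1^-2 = +1.
(a,b)_23: α=0, u≡8; β=2, v≡20 (mod 23); (8|23)=+1, (20|23)=-1; sign (−1)^0·+1^2·-1^0 = +1.
(a,b)_17: α=0, u≡12; β=-1, v≡8 (mod 17); (12|17)=-1, (8|17)=+1; sign (−1)^0·-1^-1·+1^0 = -1.
(a,b)_3: α=-2, u≡1; β=0, v≡1 (mod 3); (1|3)=+1, (1|3)=+1; sign (−1)^0·+1^0·+1^-2 = +1.
Ram(-11, 34) = {2, 17}; no ℚ_2-point on the conic.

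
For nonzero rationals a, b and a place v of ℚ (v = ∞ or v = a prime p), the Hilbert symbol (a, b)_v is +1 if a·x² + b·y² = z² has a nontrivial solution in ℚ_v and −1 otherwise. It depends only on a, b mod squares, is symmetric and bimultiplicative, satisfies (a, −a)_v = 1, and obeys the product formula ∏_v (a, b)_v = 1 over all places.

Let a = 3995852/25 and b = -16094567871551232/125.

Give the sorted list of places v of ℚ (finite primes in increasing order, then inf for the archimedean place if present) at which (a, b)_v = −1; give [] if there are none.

(a, b) ≡ (20387, -35) mod (ℚ^×)²; places V = {2, 3, 5, 7, 19, 29, 37, ∞}.
(a,b)_37: α=1, u≡16; β=2, v≡24 (mod 37); (16|37)=+1, (24|37)=-1; sign (−1)^0·+1^2·-1^1 = -1.
(a,b)_7: α=2, u≡3; β=5, v≡2 (mod 7); (3|7)=-1, (2|7)=+1; sign (−1)^0·-1^5·+1^2 = -1.
(a,b)_∞: sgn(20387)=+, sgn(-35)=−, so +1.
(a,b)_19: α=1, u≡9; β=2, v≡13 (mod 19); (9|19)=+1, (13|19)=-1; sign (−1)^0·+1^2·-1^1 = -1.
(a,b)_3: α=0, u≡2; β=2, v≡1 (mod 3); (2|3)=-1, (1|3)=+1; sign (−1)^0·-1^2·+1^0 = +1.
(a,b)_2: α=2, β=8; u≡3, v≡5 (mod 8); ε(u)ε(v)=1·0, αω(v)=2·1, βω(u)=8·1; sum ≡ 0  ⇒  +1.
(a,b)_29: α=1, u≡5; β=2, v≡5 (mod 29); (5|29)=+1, (5|29)=+1; sign (−1)^0·+1^2·+1^1 = +1.
(a,b)_5: α=-2, u≡2; β=-3, v≡3 (mod 5); (2|5)=-1, (3|5)=-1; sign (−1)^0·-1^-3·-1^-2 = -1.
|Ram(20387, -35)| = 4, even; anisotropic at {5, 7, 19, 37}.

[5, 7, 19, 37]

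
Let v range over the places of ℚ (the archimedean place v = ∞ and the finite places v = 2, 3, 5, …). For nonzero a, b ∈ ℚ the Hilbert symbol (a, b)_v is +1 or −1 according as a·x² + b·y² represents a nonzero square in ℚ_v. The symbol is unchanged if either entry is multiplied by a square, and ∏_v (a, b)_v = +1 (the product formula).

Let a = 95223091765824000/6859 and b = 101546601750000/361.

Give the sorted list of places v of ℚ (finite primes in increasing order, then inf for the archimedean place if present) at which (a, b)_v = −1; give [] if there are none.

(a, b) ≡ (190, 407) mod (ℚ^×)²; places V = {2, 3, 5, 11, 19, 37, ∞}.
(a,b)_37: α=4, u≡20; β=3, v≡27 (mod 37); (20|37)=-1, (27|37)=+1; sign (−1)^0·-1^3·+1^4 = -1.
(a,b)_11: α=2, u≡5; β=1, v≡9 (mod 11); (5|11)=+1, (9|11)=+1; sign (−1)^0·+1^1·+1^2 = +1.
(a,b)_19: α=-3, u≡13; β=-2, v≡2 (mod 19); (13|19)=-1, (2|19)=-1; sign (−1)^0·-1^-2·-1^-3 = -1.
(a,b)_∞: sgn(190)=+, sgn(407)=+, so +1.
(a,b)_2: α=9, β=4; u≡7, v≡7 (mod 8); ε(u)ε(v)=1·1, αω(v)=9·0, βω(u)=4·0; sum ≡ 1  ⇒  -1.
(a,b)_3: α=8, u≡1; β=6, v≡2 (mod 3); (1|3)=+1, (2|3)=-1; sign (−1)^0·+1^6·-1^8 = +1.
(a,b)_5: α=3, u≡3; β=6, v≡2 (mod 5); (3|5)=-1, (2|5)=-1; sign (−1)^0·-1^6·-1^3 = -1.
Ram(190, 407) = {2, 5, 19, 37}; no ℚ_2-point on the conic.

[2, 5, 19, 37]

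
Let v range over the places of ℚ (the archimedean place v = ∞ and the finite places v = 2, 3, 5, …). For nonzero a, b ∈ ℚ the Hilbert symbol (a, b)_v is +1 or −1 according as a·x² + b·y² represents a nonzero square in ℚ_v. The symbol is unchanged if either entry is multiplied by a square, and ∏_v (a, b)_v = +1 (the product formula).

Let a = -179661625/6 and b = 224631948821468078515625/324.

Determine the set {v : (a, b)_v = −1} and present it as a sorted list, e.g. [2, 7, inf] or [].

[3, 13]

(a, b) ≡ (-81510, 5681) mod (ℚ^×)²; places V = {2, 3, 5, 7, 11, 13, 19, 23, ∞}.
(a,b)_7: α=0, u≡3; β=2, v≡2 (mod 7); (3|7)=-1, (2|7)=+1; sign (−1)^0·-1^2·+1^0 = +1.
(a,b)_3: α=-1, u≡1; β=-4, v≡2 (mod 3); (1|3)=+1, (2|3)=-1; sign (−1)^0·+1^-4·-1^-1 = -1.
(a,b)_∞: sgn(-81510)=−, sgn(5681)=+, so +1.
(a,b)_11: α=1, u≡4; β=2, v≡5 (mod 11); (4|11)=+1, (5|11)=+1; sign (−1)^0·+1^2·+1^1 = +1.
(a,b)_2: α=-1, β=-2; u≡5, v≡1 (mod 8); ε(u)ε(v)=0·0, αω(v)=-1·0, βω(u)=-2·1; sum ≡ 0  ⇒  +1.
(a,b)_19: α=1, u≡17; β=3, v≡18 (mod 19); (17|19)=+1, (18|19)=-1; sign (−1)^1·+1^3·-1^1 = +1.
(a,b)_23: α=2, u≡18; β=5, v≡15 (mod 23); (18|23)=+1, (15|23)=-1; sign (−1)^0·+1^5·-1^2 = +1.
(a,b)_5: α=3, u≡2; β=8, v≡4 (mod 5); (2|5)=-1, (4|5)=+1; sign (−1)^0·-1^8·+1^3 = +1.
(a,b)_13: α=1, u≡1; β=3, v≡7 (mod 13); (1|13)=+1, (7|13)=-1; sign (−1)^0·+1^3·-1^1 = -1.
|Ram(-81510, 5681)| = 2, even; anisotropic at {3, 13}.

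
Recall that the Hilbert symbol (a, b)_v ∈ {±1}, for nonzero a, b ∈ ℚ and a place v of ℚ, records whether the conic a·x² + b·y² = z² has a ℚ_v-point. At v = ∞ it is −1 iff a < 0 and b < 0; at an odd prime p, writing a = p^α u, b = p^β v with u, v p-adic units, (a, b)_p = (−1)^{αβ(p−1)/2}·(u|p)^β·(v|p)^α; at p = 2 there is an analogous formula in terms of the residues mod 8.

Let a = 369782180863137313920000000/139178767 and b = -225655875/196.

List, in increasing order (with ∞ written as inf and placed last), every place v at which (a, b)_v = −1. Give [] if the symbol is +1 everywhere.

[2, 3, 7, 17]

(a, b) ≡ (82110, -111435) mod (ℚ^×)²; places V = {2, 3, 5, 7, 11, 13, 17, 19, 23, ∞}.
(a,b)_17: α=1, u≡9; β=1, v≡11 (mod 17); (9|17)=+1, (11|17)=-1; sign (−1)^0·+1^1·-1^1 = -1.
(a,b)_11: α=2, u≡6; β=0, v≡8 (mod 11); (6|11)=-1, (8|11)=-1; sign (−1)^0·-1^0·-1^2 = +1.
(a,b)_3: α=11, u≡1; β=5, v≡1 (mod 3); (1|3)=+1, (1|3)=+1; sign (−1)^1·+1^5·+1^11 = -1.
(a,b)_5: α=7, u≡3; β=3, v≡3 (mod 5); (3|5)=-1, (3|5)=-1; sign (−1)^0·-1^3·-1^7 = +1.
(a,b)_∞: sgn(82110)=+, sgn(-111435)=−, so +1.
(a,b)_19: α=4, u≡16; β=1, v≡11 (mod 19); (16|19)=+1, (11|19)=+1; sign (−1)^0·+1^1·+1^4 = +1.
(a,b)_2: α=13, β=-2; u≡7, v≡5 (mod 8); ε(u)ε(v)=1·0, αω(v)=13·1, βω(u)=-2·0; sum ≡ 1  ⇒  -1.
(a,b)_23: α=3, u≡5; β=1, v≡16 (mod 23); (5|23)=-1, (16|23)=+1; sign (−1)^1·-1^1·+1^3 = +1.
(a,b)_13: α=-2, u≡2; β=0, v≡10 (mod 13); (2|13)=-1, (10|13)=+1; sign (−1)^0·-1^0·+1^-2 = +1.
(a,b)_7: α=-7, u≡5; β=-2, v≡6 (mod 7); (5|7)=-1, (6|7)=-1; sign (−1)^0·-1^-2·-1^-7 = -1.
(82110, -111435 / ℚ) ramifies at {2, 3, 7, 17}: a division algebra.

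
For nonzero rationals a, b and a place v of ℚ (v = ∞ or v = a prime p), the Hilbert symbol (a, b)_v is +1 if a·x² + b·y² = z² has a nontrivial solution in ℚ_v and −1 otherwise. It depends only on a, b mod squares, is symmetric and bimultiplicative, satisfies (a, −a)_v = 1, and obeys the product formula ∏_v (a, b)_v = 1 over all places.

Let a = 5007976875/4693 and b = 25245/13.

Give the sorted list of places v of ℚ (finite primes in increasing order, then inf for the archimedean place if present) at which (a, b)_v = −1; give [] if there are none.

[11, 13]

(a, b) ≡ (2431, 36465) mod (ℚ^×)²; places V = {2, 3, 5, 11, 13, 17, 19, 23, ∞}.
(a,b)_17: α=1, u≡12; β=1, v≡7 (mod 17); (12|17)=-1, (7|17)=-1; sign (−1)^0·-1^1·-1^1 = +1.
(a,b)_19: α=-2, u≡15; β=0, v≡1 (mod 19); (15|19)=-1, (1|19)=+1; sign (−1)^0·-1^0·+1^-2 = +1.
(a,b)_13: α=-1, u≡7; β=-1, v≡12 (mod 13); (7|13)=-1, (12|13)=+1; sign (−1)^0·-1^-1·+1^-1 = -1.
(a,b)_2: α=0, β=0; u≡7, v≡1 (mod 8); ε(u)ε(v)=1·0, αω(v)=0·0, βω(u)=0·0; sum ≡ 0  ⇒  +1.
(a,b)_23: α=2, u≡6; β=0, v≡17 (mod 23); (6|23)=+1, (17|23)=-1; sign (−1)^0·+1^0·-1^2 = +1.
(a,b)_5: α=4, u≡1; β=1, v≡3 (mod 5); (1|5)=+1, (3|5)=-1; sign (−1)^0·+1^1·-1^4 = +1.
(a,b)_∞: sgn(2431)=+, sgn(36465)=+, so +1.
(a,b)_11: α=1, u≡1; β=1, v≡9 (mod 11); (1|11)=+1, (9|11)=+1; sign (−1)^1·+1^1·+1^1 = -1.
(a,b)_3: α=4, u≡1; β=3, v≡2 (mod 3); (1|3)=+1, (2|3)=-1; sign (−1)^0·+1^3·-1^4 = +1.
(2431, 36465 / ℚ) ramifies at {11, 13}: a division algebra.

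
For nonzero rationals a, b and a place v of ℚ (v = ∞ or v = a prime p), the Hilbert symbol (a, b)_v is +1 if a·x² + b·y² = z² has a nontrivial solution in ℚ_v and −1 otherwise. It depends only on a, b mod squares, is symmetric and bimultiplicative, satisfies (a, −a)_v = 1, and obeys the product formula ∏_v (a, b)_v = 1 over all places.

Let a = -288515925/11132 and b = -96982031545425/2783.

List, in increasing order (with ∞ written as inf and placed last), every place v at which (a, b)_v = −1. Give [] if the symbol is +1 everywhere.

[29, inf]

(a, b) ≡ (-11339, -8671) mod (ℚ^×)²; places V = {2, 3, 5, 11, 13, 17, 23, 29, ∞}.
(a,b)_5: α=2, u≡4; β=2, v≡1 (mod 5); (4|5)=+1, (1|5)=+1; sign (−1)^0·+1^2·+1^2 = +1.
(a,b)_17: α=3, u≡8; β=4, v≡13 (mod 17); (8|17)=+1, (13|17)=+1; sign (−1)^0·+1^4·+1^3 = +1.
(a,b)_23: α=-1, u≡8; β=-1, v≡10 (mod 23); (8|23)=+1, (10|23)=-1; sign (−1)^1·+1^-1·-1^-1 = +1.
(a,b)_29: α=1, u≡14; β=1, v≡25 (mod 29); (14|29)=-1, (25|29)=+1; sign (−1)^0·-1^1·+1^1 = -1.
(a,b)_∞: sgn(-11339)=−, sgn(-8671)=−, so -1.
(a,b)_3: α=4, u≡1; β=6, v≡2 (mod 3); (1|3)=+1, (2|3)=-1; sign (−1)^0·+1^6·-1^4 = +1.
(a,b)_13: α=0, u≡1; β=3, v≡1 (mod 13); (1|13)=+1, (1|13)=+1; sign (−1)^0·+1^3·+1^0 = +1.
(a,b)_2: α=-2, β=0; u≡5, v≡1 (mod 8); ε(u)ε(v)=0·0, αω(v)=-2·0, βω(u)=0·1; sum ≡ 0  ⇒  +1.
(a,b)_11: α=-2, u≡7; β=-2, v≡7 (mod 11); (7|11)=-1, (7|11)=-1; sign (−1)^0·-1^-2·-1^-2 = +1.
(-11339, -8671 / ℚ) ramifies at {29, ∞}: a division algebra.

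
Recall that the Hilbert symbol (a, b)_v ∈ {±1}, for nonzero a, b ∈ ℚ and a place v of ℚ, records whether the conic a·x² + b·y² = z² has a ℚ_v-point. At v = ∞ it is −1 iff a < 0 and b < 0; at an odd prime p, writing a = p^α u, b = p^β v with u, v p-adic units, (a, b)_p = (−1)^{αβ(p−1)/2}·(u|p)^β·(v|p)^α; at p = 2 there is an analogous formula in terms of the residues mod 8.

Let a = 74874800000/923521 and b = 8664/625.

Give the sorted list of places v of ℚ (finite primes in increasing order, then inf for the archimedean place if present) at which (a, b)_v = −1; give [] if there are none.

[3, 7, 13, 17]

(a, b) ≡ (15470, 6) mod (ℚ^×)²; places V = {2, 3, 5, 7, 11, 13, 17, 19, 31, ∞}.
(a,b)_∞: sgn(15470)=+, sgn(6)=+, so +1.
(a,b)_5: α=5, u≡1; β=-4, v≡4 (mod 5); (1|5)=+1, (4|5)=+1; sign (−1)^0·+1^-4·+1^5 = +1.
(a,b)_3: α=0, u≡2; β=1, v≡2 (mod 3); (2|3)=-1, (2|3)=-1; sign (−1)^0·-1^1·-1^0 = -1.
(a,b)_19: α=0, u≡1; β=2, v≡7 (mod 19); (1|19)=+1, (7|19)=+1; sign (−1)^0·+1^2·+1^0 = +1.
(a,b)_11: α=2, u≡1; β=0, v≡2 (mod 11); (1|11)=+1, (2|11)=-1; sign (−1)^0·+1^0·-1^2 = +1.
(a,b)_17: α=1, u≡13; β=0, v≡10 (mod 17); (13|17)=+1, (10|17)=-1; sign (−1)^0·+1^0·-1^1 = -1.
(a,b)_2: α=7, β=3; u≡7, v≡3 (mod 8); ε(u)ε(v)=1·1, αω(v)=7·1, βω(u)=3·0; sum ≡ 0  ⇒  +1.
(a,b)_7: α=1, u≡5; β=0, v≡6 (mod 7); (5|7)=-1, (6|7)=-1; sign (−1)^0·-1^0·-1^1 = -1.
(a,b)_13: α=1, u≡11; β=0, v≡6 (mod 13); (11|13)=-1, (6|13)=-1; sign (−1)^0·-1^0·-1^1 = -1.
(a,b)_31: α=-4, u≡1; β=0, v≡3 (mod 31); (1|31)=+1, (3|31)=-1; sign (−1)^0·+1^0·-1^-4 = +1.
Ram(15470, 6) = {3, 7, 13, 17}; no ℚ_3-point on the conic.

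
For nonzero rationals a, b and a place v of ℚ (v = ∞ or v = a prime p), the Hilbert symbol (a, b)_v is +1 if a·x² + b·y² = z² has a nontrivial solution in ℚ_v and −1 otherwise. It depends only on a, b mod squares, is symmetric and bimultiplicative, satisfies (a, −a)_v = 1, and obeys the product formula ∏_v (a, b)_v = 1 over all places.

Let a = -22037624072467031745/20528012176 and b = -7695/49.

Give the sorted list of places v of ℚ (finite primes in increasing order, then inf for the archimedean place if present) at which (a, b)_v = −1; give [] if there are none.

Mod squares: a ≡ -145, b ≡ -95. Check v ∈ {∞, 2, 3, 5, 7, 17, 19, 23, 29, 37, 43, 47}.
v=29: a=29^1·(≡5), b=29^0·(≡14) mod 29; (5|29)=+1, (14|29)=-1; (−1)^{1·0·14}·(+1)^0·(-1)^1 = -1.
v=43: a=43^-2·(≡29), b=43^0·(≡29) mod 43; (29|43)=-1, (29|43)=-1; (−1)^{-2·0·21}·(-1)^0·(-1)^-2 = +1.
v=47: a=47^2·(≡13), b=47^0·(≡30) mod 47; (13|47)=-1, (30|47)=-1; (−1)^{2·0·23}·(-1)^0·(-1)^2 = +1.
v=7: a=7^-4·(≡1), b=7^-2·(≡5) mod 7; (1|7)=+1, (5|7)=-1; (−1)^{-4·-2·3}·(+1)^-2·(-1)^-4 = +1.
v=19: a=19^4·(≡7), b=19^1·(≡15) mod 19; (7|19)=+1, (15|19)=-1; (−1)^{4·1·9}·(+1)^1·(-1)^4 = +1.
v=∞: -145 < 0 and -95 < 0  ⇒  (a,b)_∞ = -1.
v=2: v_2(a)=-4, v_2(b)=0; units ≡ 7, 1 (mod 8); ε·ε+αω+βω = 1·0+-4·0+0·0 ≡ 0  ⇒  (a,b)_2 = +1.
v=37: a=37^2·(≡33), b=37^0·(≡34) mod 37; (33|37)=+1, (34|37)=+1; (−1)^{2·0·18}·(+1)^0·(+1)^2 = +1.
v=23: a=23^2·(≡9), b=23^0·(≡11) mod 23; (9|23)=+1, (11|23)=-1; (−1)^{2·0·11}·(+1)^0·(-1)^2 = +1.
v=17: a=17^-2·(≡16), b=17^0·(≡14) mod 17; (16|17)=+1, (14|17)=-1; (−1)^{-2·0·8}·(+1)^0·(-1)^-2 = +1.
v=5: a=5^1·(≡1), b=5^1·(≡4) mod 5; (1|5)=+1, (4|5)=+1; (−1)^{1·1·2}·(+1)^1·(+1)^1 = +1.
v=3: a=3^6·(≡2), b=3^4·(≡1) mod 3; (2|3)=-1, (1|3)=+1; (−1)^{6·4·1}·(-1)^4·(+1)^6 = +1.
(-145, -95 / ℚ) ramifies at {29, ∞}: a division algebra.

[29, inf]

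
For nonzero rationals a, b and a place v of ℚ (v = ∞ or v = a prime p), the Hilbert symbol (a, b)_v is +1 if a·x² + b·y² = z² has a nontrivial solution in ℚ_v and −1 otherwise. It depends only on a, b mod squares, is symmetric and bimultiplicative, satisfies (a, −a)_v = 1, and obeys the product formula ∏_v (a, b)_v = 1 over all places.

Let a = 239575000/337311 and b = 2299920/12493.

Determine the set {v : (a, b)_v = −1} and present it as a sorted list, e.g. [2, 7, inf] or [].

[2, 5, 7, 13]

(a, b) ≡ (2730, 1365) mod (ℚ^×)²; places V = {2, 3, 5, 7, 13, 31, 37, ∞}.
(a,b)_37: α=2, u≡17; β=2, v≡33 (mod 37); (17|37)=-1, (33|37)=+1; sign (−1)^0·-1^2·+1^2 = +1.
(a,b)_3: α=-3, u≡1; β=1, v≡2 (mod 3); (1|3)=+1, (2|3)=-1; sign (−1)^1·+1^1·-1^-3 = +1.
(a,b)_∞: sgn(2730)=+, sgn(1365)=+, so +1.
(a,b)_13: α=-1, u≡11; β=-1, v≡1 (mod 13); (11|13)=-1, (1|13)=+1; sign (−1)^0·-1^-1·+1^-1 = -1.
(a,b)_2: α=3, β=4; u≡5, v≡5 (mod 8); ε(u)ε(v)=0·0, αω(v)=3·1, βω(u)=4·1; sum ≡ 1  ⇒  -1.
(a,b)_31: α=-2, u≡18; β=-2, v≡19 (mod 31); (18|31)=+1, (19|31)=+1; sign (−1)^0·+1^-2·+1^-2 = +1.
(a,b)_5: α=5, u≡4; β=1, v≡3 (mod 5); (4|5)=+1, (3|5)=-1; sign (−1)^0·+1^1·-1^5 = -1.
(a,b)_7: α=1, u≡6; β=1, v≡3 (mod 7); (6|7)=-1, (3|7)=-1; sign (−1)^1·-1^1·-1^1 = -1.
Ram(2730, 1365) = {2, 5, 7, 13}; no ℚ_2-point on the conic.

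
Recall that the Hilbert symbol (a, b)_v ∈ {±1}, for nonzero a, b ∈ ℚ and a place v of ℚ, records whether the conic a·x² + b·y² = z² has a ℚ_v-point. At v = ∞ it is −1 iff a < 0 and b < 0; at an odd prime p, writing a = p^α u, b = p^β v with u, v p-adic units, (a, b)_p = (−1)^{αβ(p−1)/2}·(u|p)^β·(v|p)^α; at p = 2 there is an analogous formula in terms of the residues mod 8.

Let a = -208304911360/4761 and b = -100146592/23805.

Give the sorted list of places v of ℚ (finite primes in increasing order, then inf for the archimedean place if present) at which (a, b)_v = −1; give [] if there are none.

(a, b) ≡ (-85, -2210) mod (ℚ^×)²; places V = {2, 3, 5, 7, 13, 17, 23, ∞}.
(a,b)_13: α=2, u≡2; β=1, v≡4 (mod 13); (2|13)=-1, (4|13)=+1; sign (−1)^0·-1^1·+1^2 = -1.
(a,b)_2: α=10, β=5; u≡3, v≡7 (mod 8); ε(u)ε(v)=1·1, αω(v)=10·0, βω(u)=5·1; sum ≡ 0  ⇒  +1.
(a,b)_23: α=-2, u≡14; β=-2, v≡15 (mod 23); (14|23)=-1, (15|23)=-1; sign (−1)^0·-1^-2·-1^-2 = +1.
(a,b)_5: α=1, u≡3; β=-1, v≡3 (mod 5); (3|5)=-1, (3|5)=-1; sign (−1)^0·-1^-1·-1^1 = +1.
(a,b)_7: α=2, u≡3; β=2, v≡2 (mod 7); (3|7)=-1, (2|7)=+1; sign (−1)^0·-1^2·+1^2 = +1.
(a,b)_∞: sgn(-85)=−, sgn(-2210)=−, so -1.
(a,b)_3: α=-2, u≡2; β=-2, v≡1 (mod 3); (2|3)=-1, (1|3)=+1; sign (−1)^0·-1^-2·+1^-2 = +1.
(a,b)_17: α=3, u≡11; β=3, v≡10 (mod 17); (11|17)=-1, (10|17)=-1; sign (−1)^0·-1^3·-1^3 = +1.
Ram(-85, -2210) = {13, ∞}; no ℚ_13-point on the conic.

[13, inf]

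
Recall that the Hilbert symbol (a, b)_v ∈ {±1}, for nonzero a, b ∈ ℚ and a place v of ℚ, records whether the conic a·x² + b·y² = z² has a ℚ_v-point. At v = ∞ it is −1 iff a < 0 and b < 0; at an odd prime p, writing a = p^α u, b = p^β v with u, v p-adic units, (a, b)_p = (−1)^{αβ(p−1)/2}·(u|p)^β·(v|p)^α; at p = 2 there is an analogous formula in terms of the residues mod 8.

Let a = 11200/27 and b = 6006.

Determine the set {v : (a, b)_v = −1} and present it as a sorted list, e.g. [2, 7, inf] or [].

(a, b) ≡ (21, 6006) mod (ℚ^×)²; places V = {2, 3, 5, 7, 11, 13, ∞}.
(a,b)_13: α=0, u≡7; β=1, v≡7 (mod 13); (7|13)=-1, (7|13)=-1; sign (−1)^0·-1^1·-1^0 = -1.
(a,b)_∞: sgn(21)=+, sgn(6006)=+, so +1.
(a,b)_7: α=1, u≡3; β=1, v≡4 (mod 7); (3|7)=-1, (4|7)=+1; sign (−1)^1·-1^1·+1^1 = +1.
(a,b)_11: α=0, u≡7; β=1, v≡7 (mod 11); (7|11)=-1, (7|11)=-1; sign (−1)^0·-1^1·-1^0 = -1.
(a,b)_2: α=6, β=1; u≡5, v≡3 (mod 8); ε(u)ε(v)=0·1, αω(v)=6·1, βω(u)=1·1; sum ≡ 1  ⇒  -1.
(a,b)_3: α=-3, u≡1; β=1, v≡1 (mod 3); (1|3)=+1, (1|3)=+1; sign (−1)^1·+1^1·+1^-3 = -1.
(a,b)_5: α=2, u≡4; β=0, v≡1 (mod 5); (4|5)=+1, (1|5)=+1; sign (−1)^0·+1^0·+1^2 = +1.
(21, 6006 / ℚ) ramifies at {2, 3, 11, 13}: a division algebra.

[2, 3, 11, 13]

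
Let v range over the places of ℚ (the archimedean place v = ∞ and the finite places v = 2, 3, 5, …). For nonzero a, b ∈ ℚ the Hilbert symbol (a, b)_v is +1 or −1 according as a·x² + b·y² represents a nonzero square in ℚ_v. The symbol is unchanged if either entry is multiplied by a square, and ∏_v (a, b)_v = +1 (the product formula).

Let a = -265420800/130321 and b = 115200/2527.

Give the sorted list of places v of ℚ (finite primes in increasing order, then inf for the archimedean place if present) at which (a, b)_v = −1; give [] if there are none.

[2, 7]

Mod squares: a ≡ -2, b ≡ 14. Check v ∈ {∞, 2, 3, 5, 7, 19}.
v=5: a=5^2·(≡3), b=5^2·(≡4) mod 5; (3|5)=-1, (4|5)=+1; (−1)^{2·2·2}·(-1)^2·(+1)^2 = +1.
v=19: a=19^-4·(≡4), b=19^-2·(≡14) mod 19; (4|19)=+1, (14|19)=-1; (−1)^{-4·-2·9}·(+1)^-2·(-1)^-4 = +1.
v=2: v_2(a)=17, v_2(b)=9; units ≡ 7, 7 (mod 8); ε·ε+αω+βω = 1·1+17·0+9·0 ≡ 1  ⇒  (a,b)_2 = -1.
v=7: a=7^0·(≡3), b=7^-1·(≡2) mod 7; (3|7)=-1, (2|7)=+1; (−1)^{0·-1·3}·(-1)^-1·(+1)^0 = -1.
v=∞: -2 < 0 and 14 > 0  ⇒  (a,b)_∞ = +1.
v=3: a=3^4·(≡1), b=3^2·(≡2) mod 3; (1|3)=+1, (2|3)=-1; (−1)^{4·2·1}·(+1)^2·(-1)^4 = +1.
(-2, 14 / ℚ) ramifies at {2, 7}: a division algebra.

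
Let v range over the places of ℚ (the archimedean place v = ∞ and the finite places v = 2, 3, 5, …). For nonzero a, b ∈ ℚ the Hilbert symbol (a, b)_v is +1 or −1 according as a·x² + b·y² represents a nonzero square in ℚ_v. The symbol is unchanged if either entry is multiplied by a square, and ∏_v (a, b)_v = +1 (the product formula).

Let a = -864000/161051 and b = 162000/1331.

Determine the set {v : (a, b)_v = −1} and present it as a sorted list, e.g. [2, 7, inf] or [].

[2, 5]

(a, b) ≡ (-165, 55) mod (ℚ^×)²; places V = {2, 3, 5, 11, ∞}.
(a,b)_11: α=-5, u≡6; β=-3, v≡3 (mod 11); (6|11)=-1, (3|11)=+1; sign (−1)^1·-1^-3·+1^-5 = +1.
(a,b)_2: α=8, β=4; u≡3, v≡7 (mod 8); ε(u)ε(v)=1·1, αω(v)=8·0, βω(u)=4·1; sum ≡ 1  ⇒  -1.
(a,b)_5: α=3, u≡3; β=3, v≡1 (mod 5); (3|5)=-1, (1|5)=+1; sign (−1)^0·-1^3·+1^3 = -1.
(a,b)_∞: sgn(-165)=−, sgn(55)=+, so +1.
(a,b)_3: α=3, u≡2; β=4, v≡1 (mod 3); (2|3)=-1, (1|3)=+1; sign (−1)^0·-1^4·+1^3 = +1.
Ram(-165, 55) = {2, 5}; no ℚ_2-point on the conic.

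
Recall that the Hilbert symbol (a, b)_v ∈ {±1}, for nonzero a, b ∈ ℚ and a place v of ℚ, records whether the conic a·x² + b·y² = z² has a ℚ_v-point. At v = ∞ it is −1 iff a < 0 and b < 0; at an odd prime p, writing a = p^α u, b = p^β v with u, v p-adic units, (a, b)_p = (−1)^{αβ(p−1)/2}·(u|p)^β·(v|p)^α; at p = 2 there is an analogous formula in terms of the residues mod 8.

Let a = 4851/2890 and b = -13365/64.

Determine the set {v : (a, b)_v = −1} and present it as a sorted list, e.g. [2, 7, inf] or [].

[3, 11]

(a, b) ≡ (110, -165) mod (ℚ^×)²; places V = {2, 3, 5, 7, 11, 17, ∞}.
(a,b)_2: α=-1, β=-6; u≡7, v≡3 (mod 8); ε(u)ε(v)=1·1, αω(v)=-1·1, βω(u)=-6·0; sum ≡ 0  ⇒  +1.
(a,b)_3: α=2, u≡2; β=5, v≡2 (mod 3); (2|3)=-1, (2|3)=-1; sign (−1)^0·-1^5·-1^2 = -1.
(a,b)_17: α=-2, u≡4; β=0, v≡5 (mod 17); (4|17)=+1, (5|17)=-1; sign (−1)^0·+1^0·-1^-2 = +1.
(a,b)_11: α=1, u≡7; β=1, v≡8 (mod 11); (7|11)=-1, (8|11)=-1; sign (−1)^1·-1^1·-1^1 = -1.
(a,b)_5: α=-1, u≡2; β=1, v≡3 (mod 5); (2|5)=-1, (3|5)=-1; sign (−1)^0·-1^1·-1^-1 = +1.
(a,b)_∞: sgn(110)=+, sgn(-165)=−, so +1.
(a,b)_7: α=2, u≡6; β=0, v≡5 (mod 7); (6|7)=-1, (5|7)=-1; sign (−1)^0·-1^0·-1^2 = +1.
|Ram(110, -165)| = 2, even; anisotropic at {3, 11}.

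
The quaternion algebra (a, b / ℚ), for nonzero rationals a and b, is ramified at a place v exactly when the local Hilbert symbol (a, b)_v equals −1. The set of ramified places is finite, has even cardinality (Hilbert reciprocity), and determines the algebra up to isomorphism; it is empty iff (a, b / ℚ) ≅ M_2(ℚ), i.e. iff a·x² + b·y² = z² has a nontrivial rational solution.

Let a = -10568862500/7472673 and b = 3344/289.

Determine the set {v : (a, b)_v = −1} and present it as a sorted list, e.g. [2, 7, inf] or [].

[7, 17, 19, 43]

(a, b) ≡ (-25585, 209) mod (ℚ^×)²; places V = {2, 3, 5, 7, 11, 13, 17, 19, 43, 53, ∞}.
(a,b)_19: α=0, u≡12; β=1, v≡6 (mod 19); (12|19)=-1, (6|19)=+1; sign (−1)^0·-1^1·+1^0 = -1.
(a,b)_3: α=-2, u≡2; β=0, v≡2 (mod 3); (2|3)=-1, (2|3)=-1; sign (−1)^0·-1^0·-1^-2 = +1.
(a,b)_∞: sgn(-25585)=−, sgn(209)=+, so +1.
(a,b)_2: α=2, β=4; u≡7, v≡1 (mod 8); ε(u)ε(v)=1·0, αω(v)=2·0, βω(u)=4·0; sum ≡ 0  ⇒  +1.
(a,b)_43: α=1, u≡39; β=0, v≡8 (mod 43); (39|43)=-1, (8|43)=-1; sign (−1)^0·-1^0·-1^1 = -1.
(a,b)_5: α=5, u≡3; β=0, v≡1 (mod 5); (3|5)=-1, (1|5)=+1; sign (−1)^0·-1^0·+1^5 = +1.
(a,b)_17: α=-3, u≡4; β=-2, v≡12 (mod 17); (4|17)=+1, (12|17)=-1; sign (−1)^0·+1^-2·-1^-3 = -1.
(a,b)_7: α=1, u≡5; β=0, v≡6 (mod 7); (5|7)=-1, (6|7)=-1; sign (−1)^0·-1^0·-1^1 = -1.
(a,b)_13: α=-2, u≡3; β=0, v≡1 (mod 13); (3|13)=+1, (1|13)=+1; sign (−1)^0·+1^0·+1^-2 = +1.
(a,b)_11: α=0, u≡9; β=1, v≡6 (mod 11); (9|11)=+1, (6|11)=-1; sign (−1)^0·+1^1·-1^0 = +1.
(a,b)_53: α=2, u≡21; β=0, v≡51 (mod 53); (21|53)=-1, (51|53)=-1; sign (−1)^0·-1^0·-1^2 = +1.
|Ram(-25585, 209)| = 4, even; anisotropic at {7, 17, 19, 43}.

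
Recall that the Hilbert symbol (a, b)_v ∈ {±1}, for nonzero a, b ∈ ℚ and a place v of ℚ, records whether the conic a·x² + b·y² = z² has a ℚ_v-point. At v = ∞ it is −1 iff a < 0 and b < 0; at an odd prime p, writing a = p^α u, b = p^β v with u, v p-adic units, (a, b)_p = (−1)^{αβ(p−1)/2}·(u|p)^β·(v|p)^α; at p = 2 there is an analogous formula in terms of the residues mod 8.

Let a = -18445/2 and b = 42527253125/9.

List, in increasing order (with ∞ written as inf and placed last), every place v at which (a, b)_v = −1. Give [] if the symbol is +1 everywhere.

(a, b) ≡ (-36890, 5) mod (ℚ^×)²; places V = {2, 3, 5, 7, 17, 31, ∞}.
(a,b)_2: α=-1, β=0; u≡3, v≡5 (mod 8); ε(u)ε(v)=1·0, αω(v)=-1·1, βω(u)=0·1; sum ≡ 1  ⇒  -1.
(a,b)_31: α=1, u≡28; β=2, v≡4 (mod 31); (28|31)=+1, (4|31)=+1; sign (−1)^0·+1^2·+1^1 = +1.
(a,b)_17: α=1, u≡10; β=2, v≡6 (mod 17); (10|17)=-1, (6|17)=-1; sign (−1)^0·-1^2·-1^1 = -1.
(a,b)_3: α=0, u≡1; β=-2, v≡2 (mod 3); (1|3)=+1, (2|3)=-1; sign (−1)^0·+1^-2·-1^0 = +1.
(a,b)_7: α=1, u≡2; β=2, v≡6 (mod 7); (2|7)=+1, (6|7)=-1; sign (−1)^0·+1^2·-1^1 = -1.
(a,b)_∞: sgn(-36890)=−, sgn(5)=+, so +1.
(a,b)_5: α=1, u≡3; β=5, v≡4 (mod 5); (3|5)=-1, (4|5)=+1; sign (−1)^0·-1^5·+1^1 = -1.
Ram(-36890, 5) = {2, 5, 7, 17}; no ℚ_2-point on the conic.

[2, 5, 7, 17]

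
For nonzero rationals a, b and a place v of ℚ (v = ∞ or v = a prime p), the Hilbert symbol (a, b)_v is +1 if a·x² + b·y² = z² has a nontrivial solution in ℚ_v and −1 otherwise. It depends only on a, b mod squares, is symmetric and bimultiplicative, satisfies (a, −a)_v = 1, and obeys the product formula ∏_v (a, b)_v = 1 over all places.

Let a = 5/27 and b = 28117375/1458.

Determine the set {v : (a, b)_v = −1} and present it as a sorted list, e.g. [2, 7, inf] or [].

[2, 3]

(a, b) ≡ (15, 110) mod (ℚ^×)²; places V = {2, 3, 5, 11, 13, ∞}.
(a,b)_5: α=1, u≡3; β=3, v≡3 (mod 5); (3|5)=-1, (3|5)=-1; sign (−1)^0·-1^3·-1^1 = +1.
(a,b)_3: α=-3, u≡2; β=-6, v≡2 (mod 3); (2|3)=-1, (2|3)=-1; sign (−1)^0·-1^-6·-1^-3 = -1.
(a,b)_2: α=0, β=-1; u≡7, v≡7 (mod 8); ε(u)ε(v)=1·1, αω(v)=0·0, βω(u)=-1·0; sum ≡ 1  ⇒  -1.
(a,b)_13: α=0, u≡5; β=2, v≡7 (mod 13); (5|13)=-1, (7|13)=-1; sign (−1)^0·-1^2·-1^0 = +1.
(a,b)_11: α=0, u≡1; β=3, v≡10 (mod 11); (1|11)=+1, (10|11)=-1; sign (−1)^0·+1^3·-1^0 = +1.
(a,b)_∞: sgn(15)=+, sgn(110)=+, so +1.
(15, 110 / ℚ) ramifies at {2, 3}: a division algebra.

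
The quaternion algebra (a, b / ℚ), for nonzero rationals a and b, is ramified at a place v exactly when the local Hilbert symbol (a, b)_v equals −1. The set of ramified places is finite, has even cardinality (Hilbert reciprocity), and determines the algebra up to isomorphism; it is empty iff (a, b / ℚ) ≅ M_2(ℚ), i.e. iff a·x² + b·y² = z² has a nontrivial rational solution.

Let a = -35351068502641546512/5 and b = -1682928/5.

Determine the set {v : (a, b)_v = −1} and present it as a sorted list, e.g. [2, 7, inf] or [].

(a, b) ≡ (-77285, -58435) mod (ℚ^×)²; places V = {2, 3, 5, 11, 13, 29, 31, 41, ∞}.
(a,b)_29: α=3, u≡19; β=1, v≡11 (mod 29); (19|29)=-1, (11|29)=-1; sign (−1)^0·-1^1·-1^3 = +1.
(a,b)_13: α=3, u≡1; β=1, v≡10 (mod 13); (1|13)=+1, (10|13)=+1; sign (−1)^0·+1^1·+1^3 = +1.
(a,b)_41: α=1, u≡25; β=0, v≡8 (mod 41); (25|41)=+1, (8|41)=+1; sign (−1)^0·+1^0·+1^1 = +1.
(a,b)_31: α=4, u≡27; β=1, v≡11 (mod 31); (27|31)=-1, (11|31)=-1; sign (−1)^0·-1^1·-1^4 = -1.
(a,b)_2: α=4, β=4; u≡3, v≡5 (mod 8); ε(u)ε(v)=1·0, αω(v)=4·1, βω(u)=4·1; sum ≡ 0  ⇒  +1.
(a,b)_5: α=-1, u≡3; β=-1, v≡2 (mod 5); (3|5)=-1, (2|5)=-1; sign (−1)^0·-1^-1·-1^-1 = +1.
(a,b)_∞: sgn(-77285)=−, sgn(-58435)=−, so -1.
(a,b)_3: α=2, u≡1; β=2, v≡2 (mod 3); (1|3)=+1, (2|3)=-1; sign (−1)^0·+1^2·-1^2 = +1.
(a,b)_11: α=2, u≡4; β=0, v≡10 (mod 11); (4|11)=+1, (10|11)=-1; sign (−1)^0·+1^0·-1^2 = +1.
|Ram(-77285, -58435)| = 2, even; anisotropic at {31, ∞}.

[31, inf]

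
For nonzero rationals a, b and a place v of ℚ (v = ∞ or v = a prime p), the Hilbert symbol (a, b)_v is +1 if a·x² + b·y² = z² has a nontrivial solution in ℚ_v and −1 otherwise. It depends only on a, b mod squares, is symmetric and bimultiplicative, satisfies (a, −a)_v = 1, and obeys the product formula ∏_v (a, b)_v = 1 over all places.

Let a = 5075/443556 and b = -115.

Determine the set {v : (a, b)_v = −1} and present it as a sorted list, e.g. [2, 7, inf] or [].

(a, b) ≡ (203, -115) mod (ℚ^×)²; places V = {2, 3, 5, 7, 23, 29, 37, ∞}.
(a,b)_7: α=1, u≡4; β=0, v≡4 (mod 7); (4|7)=+1, (4|7)=+1; sign (−1)^0·+1^0·+1^1 = +1.
(a,b)_23: α=0, u≡15; β=1, v≡18 (mod 23); (15|23)=-1, (18|23)=+1; sign (−1)^0·-1^1·+1^0 = -1.
(a,b)_3: α=-4, u≡2; β=0, v≡2 (mod 3); (2|3)=-1, (2|3)=-1; sign (−1)^0·-1^0·-1^-4 = +1.
(a,b)_37: α=-2, u≡24; β=0, v≡33 (mod 37); (24|37)=-1, (33|37)=+1; sign (−1)^0·-1^0·+1^-2 = +1.
(a,b)_29: α=1, u≡1; β=0, v≡1 (mod 29); (1|29)=+1, (1|29)=+1; sign (−1)^0·+1^0·+1^1 = +1.
(a,b)_5: α=2, u≡3; β=1, v≡2 (mod 5); (3|5)=-1, (2|5)=-1; sign (−1)^0·-1^1·-1^2 = -1.
(a,b)_∞: sgn(203)=+, sgn(-115)=−, so +1.
(a,b)_2: α=-2, β=0; u≡3, v≡5 (mod 8); ε(u)ε(v)=1·0, αω(v)=-2·1, βω(u)=0·1; sum ≡ 0  ⇒  +1.
(203, -115 / ℚ) ramifies at {5, 23}: a division algebra.

[5, 23]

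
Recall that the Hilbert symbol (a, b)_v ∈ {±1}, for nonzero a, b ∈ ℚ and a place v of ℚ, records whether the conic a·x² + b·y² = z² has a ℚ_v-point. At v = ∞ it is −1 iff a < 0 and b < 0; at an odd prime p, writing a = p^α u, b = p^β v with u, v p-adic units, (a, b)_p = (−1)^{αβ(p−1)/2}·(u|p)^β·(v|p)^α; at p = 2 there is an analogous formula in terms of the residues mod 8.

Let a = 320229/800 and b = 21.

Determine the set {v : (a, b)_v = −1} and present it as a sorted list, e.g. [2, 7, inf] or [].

[2, 3, 13, 23]

(a, b) ≡ (71162, 21) mod (ℚ^×)²; places V = {2, 3, 5, 7, 13, 17, 23, ∞}.
(a,b)_23: α=1, u≡3; β=0, v≡21 (mod 23); (3|23)=+1, (21|23)=-1; sign (−1)^0·+1^0·-1^1 = -1.
(a,b)_3: α=2, u≡2; β=1, v≡1 (mod 3); (2|3)=-1, (1|3)=+1; sign (−1)^0·-1^1·+1^2 = -1.
(a,b)_17: α=1, u≡1; β=0, v≡4 (mod 17); (1|17)=+1, (4|17)=+1; sign (−1)^0·+1^0·+1^1 = +1.
(a,b)_∞: sgn(71162)=+, sgn(21)=+, so +1.
(a,b)_2: α=-5, β=0; u≡5, v≡5 (mod 8); ε(u)ε(v)=0·0, αω(v)=-5·1, βω(u)=0·1; sum ≡ 1  ⇒  -1.
(a,b)_13: α=1, u≡9; β=0, v≡8 (mod 13); (9|13)=+1, (8|13)=-1; sign (−1)^0·+1^0·-1^1 = -1.
(a,b)_7: α=1, u≡1; β=1, v≡3 (mod 7); (1|7)=+1, (3|7)=-1; sign (−1)^1·+1^1·-1^1 = +1.
(a,b)_5: α=-2, u≡2; β=0, v≡1 (mod 5); (2|5)=-1, (1|5)=+1; sign (−1)^0·-1^0·+1^-2 = +1.
Ram(71162, 21) = {2, 3, 13, 23}; no ℚ_2-point on the conic.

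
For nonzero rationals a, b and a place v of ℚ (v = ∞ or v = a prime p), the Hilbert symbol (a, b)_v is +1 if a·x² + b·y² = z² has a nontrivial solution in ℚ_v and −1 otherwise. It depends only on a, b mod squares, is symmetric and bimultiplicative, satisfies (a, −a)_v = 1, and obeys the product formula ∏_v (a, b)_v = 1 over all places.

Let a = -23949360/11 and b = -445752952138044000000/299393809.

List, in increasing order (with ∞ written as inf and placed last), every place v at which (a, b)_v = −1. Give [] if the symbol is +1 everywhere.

[11, 29, 37, inf]

Mod squares: a ≡ -1829465, b ≡ -31. Check v ∈ {∞, 2, 3, 5, 11, 13, 19, 29, 31, 37}.
v=31: a=31^1·(≡2), b=31^3·(≡26) mod 31; (2|31)=+1, (26|31)=-1; (−1)^{1·3·15}·(+1)^3·(-1)^1 = +1.
v=5: a=5^1·(≡3), b=5^6·(≡1) mod 5; (3|5)=-1, (1|5)=+1; (−1)^{1·6·2}·(-1)^6·(+1)^1 = +1.
v=3: a=3^2·(≡1), b=3^2·(≡2) mod 3; (1|3)=+1, (2|3)=-1; (−1)^{2·2·1}·(+1)^2·(-1)^2 = +1.
v=19: a=19^0·(≡11), b=19^2·(≡17) mod 19; (11|19)=+1, (17|19)=+1; (−1)^{0·2·9}·(+1)^2·(+1)^0 = +1.
v=11: a=11^-1·(≡5), b=11^-6·(≡8) mod 11; (5|11)=+1, (8|11)=-1; (−1)^{-1·-6·5}·(+1)^-6·(-1)^-1 = -1.
v=∞: -1829465 < 0 and -31 < 0  ⇒  (a,b)_∞ = -1.
v=29: a=29^1·(≡2), b=29^2·(≡3) mod 29; (2|29)=-1, (3|29)=-1; (−1)^{1·2·14}·(-1)^2·(-1)^1 = -1.
v=13: a=13^0·(≡3), b=13^-2·(≡5) mod 13; (3|13)=+1, (5|13)=-1; (−1)^{0·-2·6}·(+1)^-2·(-1)^0 = +1.
v=2: v_2(a)=4, v_2(b)=8; units ≡ 7, 1 (mod 8); ε·ε+αω+βω = 1·0+4·0+8·0 ≡ 0  ⇒  (a,b)_2 = +1.
v=37: a=37^1·(≡20), b=37^2·(≡31) mod 37; (20|37)=-1, (31|37)=-1; (−1)^{1·2·18}·(-1)^2·(-1)^1 = -1.
Ram(-1829465, -31) = {11, 29, 37, ∞}; no ℚ_11-point on the conic.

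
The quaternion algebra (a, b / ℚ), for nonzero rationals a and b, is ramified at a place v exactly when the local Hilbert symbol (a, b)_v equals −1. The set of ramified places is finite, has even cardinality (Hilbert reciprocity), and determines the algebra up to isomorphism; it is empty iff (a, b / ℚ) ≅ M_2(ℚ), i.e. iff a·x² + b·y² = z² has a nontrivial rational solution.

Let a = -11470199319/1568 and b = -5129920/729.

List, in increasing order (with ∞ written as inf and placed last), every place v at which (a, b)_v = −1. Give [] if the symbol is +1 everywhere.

[2, 5, 17, 37, 41, inf]

(a, b) ≡ (-979982, -80155) mod (ℚ^×)²; places V = {2, 3, 5, 7, 17, 19, 23, 37, 41, ∞}.
(a,b)_23: α=0, u≡16; β=1, v≡21 (mod 23); (16|23)=+1, (21|23)=-1; sign (−1)^0·+1^1·-1^0 = +1.
(a,b)_41: α=1, u≡4; β=1, v≡26 (mod 41); (4|41)=+1, (26|41)=-1; sign (−1)^0·+1^1·-1^1 = -1.
(a,b)_19: α=1, u≡7; β=0, v≡6 (mod 19); (7|19)=+1, (6|19)=+1; sign (−1)^0·+1^0·+1^1 = +1.
(a,b)_3: α=4, u≡1; β=-6, v≡2 (mod 3); (1|3)=+1, (2|3)=-1; sign (−1)^0·+1^-6·-1^4 = +1.
(a,b)_2: α=-5, β=6; u≡1, v≡5 (mod 8); ε(u)ε(v)=0·0, αω(v)=-5·1, βω(u)=6·0; sum ≡ 1  ⇒  -1.
(a,b)_7: α=-2, u≡4; β=0, v≡2 (mod 7); (4|7)=+1, (2|7)=+1; sign (−1)^0·+1^0·+1^-2 = +1.
(a,b)_∞: sgn(-979982)=−, sgn(-80155)=−, so -1.
(a,b)_5: α=0, u≡2; β=1, v≡4 (mod 5); (2|5)=-1, (4|5)=+1; sign (−1)^0·-1^1·+1^0 = -1.
(a,b)_37: α=1, u≡8; β=0, v≡5 (mod 37); (8|37)=-1, (5|37)=-1; sign (−1)^0·-1^0·-1^1 = -1.
(a,b)_17: α=3, u≡8; β=1, v≡5 (mod 17); (8|17)=+1, (5|17)=-1; sign (−1)^0·+1^1·-1^3 = -1.
(-979982, -80155 / ℚ) ramifies at {2, 5, 17, 37, 41, ∞}: a division algebra.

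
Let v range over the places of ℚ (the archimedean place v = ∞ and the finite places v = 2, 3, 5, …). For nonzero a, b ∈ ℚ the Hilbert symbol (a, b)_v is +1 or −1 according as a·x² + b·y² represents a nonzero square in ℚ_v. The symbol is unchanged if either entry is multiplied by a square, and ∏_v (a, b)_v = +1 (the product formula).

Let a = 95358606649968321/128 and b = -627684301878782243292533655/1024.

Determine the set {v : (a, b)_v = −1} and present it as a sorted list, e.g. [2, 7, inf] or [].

[5, 11, 29, 37]

Mod squares: a ≡ 2, b ≡ -1003255. Check v ∈ {∞, 2, 3, 5, 11, 17, 19, 29, 37}.
v=37: a=37^2·(≡6), b=37^3·(≡17) mod 37; (6|37)=-1, (17|37)=-1; (−1)^{2·3·18}·(-1)^3·(-1)^2 = -1.
v=3: a=3^8·(≡2), b=3^16·(≡2) mod 3; (2|3)=-1, (2|3)=-1; (−1)^{8·16·1}·(-1)^16·(-1)^8 = +1.
v=5: a=5^0·(≡2), b=5^1·(≡1) mod 5; (2|5)=-1, (1|5)=+1; (−1)^{0·1·2}·(-1)^1·(+1)^0 = -1.
v=17: a=17^2·(≡4), b=17^3·(≡4) mod 17; (4|17)=+1, (4|17)=+1; (−1)^{2·3·8}·(+1)^3·(+1)^2 = +1.
v=2: v_2(a)=-7, v_2(b)=-10; units ≡ 1, 1 (mod 8); ε·ε+αω+βω = 0·0+-7·0+-10·0 ≡ 0  ⇒  (a,b)_2 = +1.
v=11: a=11^2·(≡6), b=11^3·(≡7) mod 11; (6|11)=-1, (7|11)=-1; (−1)^{2·3·5}·(-1)^3·(-1)^2 = -1.
v=∞: 2 > 0 and -1003255 < 0  ⇒  (a,b)_∞ = +1.
v=29: a=29^2·(≡19), b=29^3·(≡26) mod 29; (19|29)=-1, (26|29)=-1; (−1)^{2·3·14}·(-1)^3·(-1)^2 = -1.
v=19: a=19^2·(≡3), b=19^2·(≡14) mod 19; (3|19)=-1, (14|19)=-1; (−1)^{2·2·9}·(-1)^2·(-1)^2 = +1.
Ram(2, -1003255) = {5, 11, 29, 37}; no ℚ_5-point on the conic.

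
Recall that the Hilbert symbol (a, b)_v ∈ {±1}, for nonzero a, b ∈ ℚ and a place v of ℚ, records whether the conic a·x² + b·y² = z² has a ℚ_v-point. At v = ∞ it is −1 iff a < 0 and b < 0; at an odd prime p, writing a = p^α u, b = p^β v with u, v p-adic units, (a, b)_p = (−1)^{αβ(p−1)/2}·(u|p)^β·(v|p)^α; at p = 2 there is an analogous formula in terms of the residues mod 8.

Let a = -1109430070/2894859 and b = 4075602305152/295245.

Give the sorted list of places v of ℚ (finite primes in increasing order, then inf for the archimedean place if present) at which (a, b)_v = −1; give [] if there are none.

[2, 5, 7, 41]

(a, b) ≡ (-103730, 1610) mod (ℚ^×)²; places V = {2, 3, 5, 7, 11, 19, 23, 41, ∞}.
(a,b)_7: α=6, u≡3; β=7, v≡3 (mod 7); (3|7)=-1, (3|7)=-1; sign (−1)^0·-1^7·-1^6 = -1.
(a,b)_∞: sgn(-103730)=−, sgn(1610)=+, so +1.
(a,b)_23: α=1, u≡20; β=1, v≡9 (mod 23); (20|23)=-1, (9|23)=+1; sign (−1)^1·-1^1·+1^1 = +1.
(a,b)_5: α=1, u≡4; β=-1, v≡3 (mod 5); (4|5)=+1, (3|5)=-1; sign (−1)^0·+1^-1·-1^1 = -1.
(a,b)_2: α=1, β=7; u≡7, v≡5 (mod 8); ε(u)ε(v)=1·0, αω(v)=1·1, βω(u)=7·0; sum ≡ 1  ⇒  -1.
(a,b)_3: α=-6, u≡1; β=-10, v≡2 (mod 3); (1|3)=+1, (2|3)=-1; sign (−1)^0·+1^-10·-1^-6 = +1.
(a,b)_11: α=-1, u≡2; β=0, v≡3 (mod 11); (2|11)=-1, (3|11)=+1; sign (−1)^0·-1^0·+1^-1 = +1.
(a,b)_41: α=1, u≡12; β=2, v≡7 (mod 41); (12|41)=-1, (7|41)=-1; sign (−1)^0·-1^2·-1^1 = -1.
(a,b)_19: α=-2, u≡13; β=0, v≡8 (mod 19); (13|19)=-1, (8|19)=-1; sign (−1)^0·-1^0·-1^-2 = +1.
(-103730, 1610 / ℚ) ramifies at {2, 5, 7, 41}: a division algebra.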